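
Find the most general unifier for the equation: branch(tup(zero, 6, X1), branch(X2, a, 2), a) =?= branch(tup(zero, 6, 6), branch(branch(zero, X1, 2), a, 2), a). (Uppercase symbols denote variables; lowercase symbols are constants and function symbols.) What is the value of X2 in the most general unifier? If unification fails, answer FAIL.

branch(zero, 6, 2)

Decompose branch/3: tup(zero, 6, X1) =?= tup(zero, 6, 6),  branch(X2, a, 2) =?= branch(branch(zero, X1, 2), a, 2),  a =?= a.
Decompose tup/3: zero =?= zero,  6 =?= 6,  X1 =?= 6.
Delete trivial equation zero =?= zero.
Delete trivial equation 6 =?= 6.
Bind X1 := 6; substituting into the one remaining equation that mentions X1 gives: branch(X2, a, 2) =?= branch(branch(zero, 6, 2), a, 2).
Decompose branch/3: X2 =?= branch(zero, 6, 2),  a =?= a,  2 =?= 2.
Bind X2 := branch(zero, 6, 2); no other remaining equation mentions X2.
Delete trivial equation a =?= a.
Delete trivial equation 2 =?= 2.
Delete trivial equation a =?= a.
MGU = { X1 -> 6, X2 -> branch(zero, 6, 2) }, so X2 -> branch(zero, 6, 2).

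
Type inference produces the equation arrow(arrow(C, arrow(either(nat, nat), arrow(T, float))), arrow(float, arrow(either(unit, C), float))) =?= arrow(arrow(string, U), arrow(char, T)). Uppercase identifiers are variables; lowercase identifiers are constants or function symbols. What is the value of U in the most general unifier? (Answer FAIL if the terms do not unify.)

Decompose arrow/2: arrow(C, arrow(either(nat, nat), arrow(T, float))) =?= arrow(string, U),  arrow(float, arrow(either(unit, C), float)) =?= arrow(char, T).
Decompose arrow/2: C =?= string,  arrow(either(nat, nat), arrow(T, float)) =?= U.
Bind C := string; substituting into the one remaining equation that mentions C gives: arrow(float, arrow(either(unit, string), float)) =?= arrow(char, T).
Bind U := arrow(either(nat, nat), arrow(T, float)); no other remaining equation mentions U.
Decompose arrow/2: float =?= char,  arrow(either(unit, string), float) =?= T.
Clash: constants float and char differ; no unifier exists.

FAIL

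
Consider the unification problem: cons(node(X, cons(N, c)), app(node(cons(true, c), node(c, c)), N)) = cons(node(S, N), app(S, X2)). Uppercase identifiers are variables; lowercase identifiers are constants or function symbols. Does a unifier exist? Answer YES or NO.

NO

Decompose cons/2: node(X, cons(N, c)) = node(S, N),  app(node(cons(true, c), node(c, c)), N) = app(S, X2).
Decompose node/2: X = S,  cons(N, c) = N.
Bind X := S; no other remaining equation mentions X.
Occurs check fails: N occurs in cons(N, c); the equation N = cons(N, c) has no finite solution.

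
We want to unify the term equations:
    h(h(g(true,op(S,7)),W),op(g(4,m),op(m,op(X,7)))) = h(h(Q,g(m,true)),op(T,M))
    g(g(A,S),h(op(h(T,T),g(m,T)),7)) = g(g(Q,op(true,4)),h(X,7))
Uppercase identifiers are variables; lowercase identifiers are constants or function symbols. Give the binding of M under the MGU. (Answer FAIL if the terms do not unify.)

op(m,op(op(h(g(4,m),g(4,m)),g(m,g(4,m))),7))

Decompose h/2: h(g(true,op(S,7)),W) = h(Q,g(m,true)),  op(g(4,m),op(m,op(X,7))) = op(T,M).
Decompose h/2: g(true,op(S,7)) = Q,  W = g(m,true).
Bind Q := g(true,op(S,7)); substituting into the one remaining equation that mentions Q gives: g(g(A,S),h(op(h(T,T),g(m,T)),7)) = g(g(g(true,op(S,7)),op(true,4)),h(X,7)).
Bind W := g(m,true); no other remaining equation mentions W.
Decompose op/2: g(4,m) = T,  op(m,op(X,7)) = M.
Bind T := g(4,m); substituting into the one remaining equation that mentions T gives: g(g(A,S),h(op(h(g(4,m),g(4,m)),g(m,g(4,m))),7)) = g(g(g(true,op(S,7)),op(true,4)),h(X,7)).
Bind M := op(m,op(X,7)); no other remaining equation mentions M.
Decompose g/2: g(A,S) = g(g(true,op(S,7)),op(true,4)),  h(op(h(g(4,m),g(4,m)),g(m,g(4,m))),7) = h(X,7).
Decompose g/2: A = g(true,op(S,7)),  S = op(true,4).
Bind A := g(true,op(S,7)); no other remaining equation mentions A.
Bind S := op(true,4); no other remaining equation mentions S. Substituting into the earlier bindings gives Q := g(true,op(op(true,4),7)), A := g(true,op(op(true,4),7)).
Decompose h/2: op(h(g(4,m),g(4,m)),g(m,g(4,m))) = X,  7 = 7.
Bind X := op(h(g(4,m),g(4,m)),g(m,g(4,m))); no other remaining equation mentions X. Substituting into the earlier binding gives M := op(m,op(op(h(g(4,m),g(4,m)),g(m,g(4,m))),7)).
Delete trivial equation 7 = 7.
MGU = { Q -> g(true,op(op(true,4),7)), W -> g(m,true), T -> g(4,m), M -> op(m,op(op(h(g(4,m),g(4,m)),g(m,g(4,m))),7)), A -> g(true,op(op(true,4),7)), S -> op(true,4), X -> op(h(g(4,m),g(4,m)),g(m,g(4,m))) }, so M -> op(m,op(op(h(g(4,m),g(4,m)),g(m,g(4,m))),7)).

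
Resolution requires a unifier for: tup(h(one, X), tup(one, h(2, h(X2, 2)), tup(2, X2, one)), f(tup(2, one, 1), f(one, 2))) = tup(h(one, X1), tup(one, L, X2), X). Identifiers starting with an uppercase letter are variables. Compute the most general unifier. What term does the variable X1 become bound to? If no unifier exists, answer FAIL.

FAIL

Decompose tup/3: h(one, X) = h(one, X1),  tup(one, h(2, h(X2, 2)), tup(2, X2, one)) = tup(one, L, X2),  f(tup(2, one, 1), f(one, 2)) = X.
Decompose h/2: one = one,  X = X1.
Delete trivial equation one = one.
Bind X := X1; substituting into the one remaining equation that mentions X gives: f(tup(2, one, 1), f(one, 2)) = X1.
Decompose tup/3: one = one,  h(2, h(X2, 2)) = L,  tup(2, X2, one) = X2.
Delete trivial equation one = one.
Bind L := h(2, h(X2, 2)); no other remaining equation mentions L.
Occurs check fails: X2 occurs in tup(2, X2, one); the equation X2 = tup(2, X2, one) has no finite solution.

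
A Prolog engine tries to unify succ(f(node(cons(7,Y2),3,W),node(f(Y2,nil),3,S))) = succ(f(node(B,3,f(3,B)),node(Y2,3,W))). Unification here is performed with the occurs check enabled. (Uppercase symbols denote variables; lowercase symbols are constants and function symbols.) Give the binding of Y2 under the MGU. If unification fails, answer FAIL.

FAIL

Decompose succ/1: f(node(cons(7,Y2),3,W),node(f(Y2,nil),3,S)) = f(node(B,3,f(3,B)),node(Y2,3,W)).
Decompose f/2: node(cons(7,Y2),3,W) = node(B,3,f(3,B)),  node(f(Y2,nil),3,S) = node(Y2,3,W).
Decompose node/3: cons(7,Y2) = B,  3 = 3,  W = f(3,B).
Bind B := cons(7,Y2); substituting into the one remaining equation that mentions B gives: W = f(3,cons(7,Y2)).
Delete trivial equation 3 = 3.
Bind W := f(3,cons(7,Y2)); substituting into the remaining equation gives: node(f(Y2,nil),3,S) = node(Y2,3,f(3,cons(7,Y2))).
Decompose node/3: f(Y2,nil) = Y2,  3 = 3,  S = f(3,cons(7,Y2)).
Occurs check fails: Y2 occurs in f(Y2,nil); the equation Y2 = f(Y2,nil) has no finite solution.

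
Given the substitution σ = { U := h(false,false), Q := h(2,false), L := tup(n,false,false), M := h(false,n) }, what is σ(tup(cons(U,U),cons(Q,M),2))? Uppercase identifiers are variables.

Replace each occurrence of U with h(false,false).
Replace each occurrence of Q with h(2,false).
Replace each occurrence of M with h(false,n).
Result: tup(cons(h(false,false),h(false,false)),cons(h(2,false),h(false,n)),2).

tup(cons(h(false,false),h(false,false)),cons(h(2,false),h(false,n)),2)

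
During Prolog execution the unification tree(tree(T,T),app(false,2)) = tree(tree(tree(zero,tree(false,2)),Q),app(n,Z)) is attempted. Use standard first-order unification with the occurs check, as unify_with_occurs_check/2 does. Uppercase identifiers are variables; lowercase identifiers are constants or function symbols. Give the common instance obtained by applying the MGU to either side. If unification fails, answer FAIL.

FAIL

Decompose tree/2: tree(T,T) = tree(tree(zero,tree(false,2)),Q),  app(false,2) = app(n,Z).
Decompose tree/2: T = tree(zero,tree(false,2)),  T = Q.
Bind T := tree(zero,tree(false,2)); substituting into the one remaining equation that mentions T gives: tree(zero,tree(false,2)) = Q.
Bind Q := tree(zero,tree(false,2)); no other remaining equation mentions Q.
Decompose app/2: false = n,  2 = Z.
Clash: constants false and n differ; no unifier exists.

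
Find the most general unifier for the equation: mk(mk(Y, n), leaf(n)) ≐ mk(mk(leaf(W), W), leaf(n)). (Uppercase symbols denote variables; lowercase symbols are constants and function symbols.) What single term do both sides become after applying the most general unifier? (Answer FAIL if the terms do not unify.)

Decompose mk/2: mk(Y, n) ≐ mk(leaf(W), W),  leaf(n) ≐ leaf(n).
Decompose mk/2: Y ≐ leaf(W),  n ≐ W.
Bind Y := leaf(W); no other remaining equation mentions Y.
Bind W := n; no other remaining equation mentions W. Substituting into the earlier binding gives Y := leaf(n).
Delete trivial equation leaf(n) ≐ leaf(n).
Applying the MGU to either side gives mk(mk(leaf(n), n), leaf(n)).

mk(mk(leaf(n), n), leaf(n))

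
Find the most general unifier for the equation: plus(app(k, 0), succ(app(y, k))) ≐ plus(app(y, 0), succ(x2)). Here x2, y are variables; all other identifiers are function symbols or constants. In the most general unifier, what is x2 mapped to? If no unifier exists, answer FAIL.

app(k, k)

Decompose plus/2: app(k, 0) ≐ app(y, 0),  succ(app(y, k)) ≐ succ(x2).
Decompose app/2: k ≐ y,  0 ≐ 0.
Bind y := k; substituting into the one remaining equation that mentions y gives: succ(app(k, k)) ≐ succ(x2).
Delete trivial equation 0 ≐ 0.
Decompose succ/1: app(k, k) ≐ x2.
Bind x2 := app(k, k).
MGU = { y ↦ k, x2 ↦ app(k, k) }, so x2 ↦ app(k, k).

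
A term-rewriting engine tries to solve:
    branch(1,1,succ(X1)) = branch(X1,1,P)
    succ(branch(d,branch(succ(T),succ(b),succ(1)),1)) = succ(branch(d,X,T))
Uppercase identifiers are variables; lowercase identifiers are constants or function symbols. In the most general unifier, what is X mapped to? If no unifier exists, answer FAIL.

Decompose branch/3: 1 = X1,  1 = 1,  succ(X1) = P.
Bind X1 := 1; substituting into the one remaining equation that mentions X1 gives: succ(1) = P.
Delete trivial equation 1 = 1.
Bind P := succ(1); no other remaining equation mentions P.
Decompose succ/1: branch(d,branch(succ(T),succ(b),succ(1)),1) = branch(d,X,T).
Decompose branch/3: d = d,  branch(succ(T),succ(b),succ(1)) = X,  1 = T.
Delete trivial equation d = d.
Bind X := branch(succ(T),succ(b),succ(1)); no other remaining equation mentions X.
Bind T := 1. Substituting into the earlier binding gives X := branch(succ(1),succ(b),succ(1)).
MGU = { X1 ↦ 1, P ↦ succ(1), X ↦ branch(succ(1),succ(b),succ(1)), T ↦ 1 }, so X ↦ branch(succ(1),succ(b),succ(1)).

branch(succ(1),succ(b),succ(1))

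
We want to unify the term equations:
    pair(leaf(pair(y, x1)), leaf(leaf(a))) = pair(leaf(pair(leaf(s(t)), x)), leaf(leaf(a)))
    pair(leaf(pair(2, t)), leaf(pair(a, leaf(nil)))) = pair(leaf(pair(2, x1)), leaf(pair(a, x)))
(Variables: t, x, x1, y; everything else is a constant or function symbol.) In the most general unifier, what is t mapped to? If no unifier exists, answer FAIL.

leaf(nil)

Decompose pair/2: leaf(pair(y, x1)) = leaf(pair(leaf(s(t)), x)),  leaf(leaf(a)) = leaf(leaf(a)).
Decompose leaf/1: pair(y, x1) = pair(leaf(s(t)), x).
Decompose pair/2: y = leaf(s(t)),  x1 = x.
Bind y := leaf(s(t)); no other remaining equation mentions y.
Bind x1 := x; substituting into the one remaining equation that mentions x1 gives: pair(leaf(pair(2, t)), leaf(pair(a, leaf(nil)))) = pair(leaf(pair(2, x)), leaf(pair(a, x))).
Delete trivial equation leaf(leaf(a)) = leaf(leaf(a)).
Decompose pair/2: leaf(pair(2, t)) = leaf(pair(2, x)),  leaf(pair(a, leaf(nil))) = leaf(pair(a, x)).
Decompose leaf/1: pair(2, t) = pair(2, x).
Decompose pair/2: 2 = 2,  t = x.
Delete trivial equation 2 = 2.
Bind t := x; no other remaining equation mentions t. Substituting into the earlier binding gives y := leaf(s(x)).
Decompose leaf/1: pair(a, leaf(nil)) = pair(a, x).
Decompose pair/2: a = a,  leaf(nil) = x.
Delete trivial equation a = a.
Bind x := leaf(nil). Substituting into the earlier bindings gives y := leaf(s(leaf(nil))), x1 := leaf(nil), t := leaf(nil).
MGU = { y := leaf(s(leaf(nil))), x1 := leaf(nil), t := leaf(nil), x := leaf(nil) }, so t := leaf(nil).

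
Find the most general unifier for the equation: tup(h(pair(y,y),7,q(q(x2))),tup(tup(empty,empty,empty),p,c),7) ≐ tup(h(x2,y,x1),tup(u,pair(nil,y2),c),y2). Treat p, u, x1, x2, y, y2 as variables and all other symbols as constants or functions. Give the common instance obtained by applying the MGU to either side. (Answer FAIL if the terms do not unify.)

Decompose tup/3: h(pair(y,y),7,q(q(x2))) ≐ h(x2,y,x1),  tup(tup(empty,empty,empty),p,c) ≐ tup(u,pair(nil,y2),c),  7 ≐ y2.
Decompose h/3: pair(y,y) ≐ x2,  7 ≐ y,  q(q(x2)) ≐ x1.
Bind x2 := pair(y,y); substituting into the one remaining equation that mentions x2 gives: q(q(pair(y,y))) ≐ x1.
Bind y := 7; substituting into the one remaining equation that mentions y gives: q(q(pair(7,7))) ≐ x1. Substituting into the earlier binding gives x2 := pair(7,7).
Bind x1 := q(q(pair(7,7))); no other remaining equation mentions x1.
Decompose tup/3: tup(empty,empty,empty) ≐ u,  p ≐ pair(nil,y2),  c ≐ c.
Bind u := tup(empty,empty,empty); no other remaining equation mentions u.
Bind p := pair(nil,y2); no other remaining equation mentions p.
Delete trivial equation c ≐ c.
Bind y2 := 7. Substituting into the earlier binding gives p := pair(nil,7).
Applying the MGU to either side gives tup(h(pair(7,7),7,q(q(pair(7,7)))),tup(tup(empty,empty,empty),pair(nil,7),c),7).

tup(h(pair(7,7),7,q(q(pair(7,7)))),tup(tup(empty,empty,empty),pair(nil,7),c),7)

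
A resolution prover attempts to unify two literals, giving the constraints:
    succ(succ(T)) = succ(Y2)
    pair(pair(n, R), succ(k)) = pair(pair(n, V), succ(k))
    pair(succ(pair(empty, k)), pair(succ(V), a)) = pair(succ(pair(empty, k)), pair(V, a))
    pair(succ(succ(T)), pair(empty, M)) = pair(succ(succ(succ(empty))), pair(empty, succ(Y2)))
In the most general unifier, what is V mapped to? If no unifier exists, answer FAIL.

FAIL

Decompose succ/1: succ(T) = Y2.
Bind Y2 := succ(T); substituting into the one remaining equation that mentions Y2 gives: pair(succ(succ(T)), pair(empty, M)) = pair(succ(succ(succ(empty))), pair(empty, succ(succ(T)))).
Decompose pair/2: pair(n, R) = pair(n, V),  succ(k) = succ(k).
Decompose pair/2: n = n,  R = V.
Delete trivial equation n = n.
Bind R := V; no other remaining equation mentions R.
Delete trivial equation succ(k) = succ(k).
Decompose pair/2: succ(pair(empty, k)) = succ(pair(empty, k)),  pair(succ(V), a) = pair(V, a).
Delete trivial equation succ(pair(empty, k)) = succ(pair(empty, k)).
Decompose pair/2: succ(V) = V,  a = a.
Occurs check fails: V occurs in succ(V); the equation V = succ(V) has no finite solution.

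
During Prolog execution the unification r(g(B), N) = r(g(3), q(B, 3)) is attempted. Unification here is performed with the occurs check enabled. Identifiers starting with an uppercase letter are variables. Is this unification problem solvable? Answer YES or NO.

YES

Decompose r/2: g(B) = g(3),  N = q(B, 3).
Decompose g/1: B = 3.
Bind B := 3; substituting into the remaining equation gives: N = q(3, 3).
Bind N := q(3, 3).
No equations remain and no clash or occurs-check failure arose, so a unifier exists.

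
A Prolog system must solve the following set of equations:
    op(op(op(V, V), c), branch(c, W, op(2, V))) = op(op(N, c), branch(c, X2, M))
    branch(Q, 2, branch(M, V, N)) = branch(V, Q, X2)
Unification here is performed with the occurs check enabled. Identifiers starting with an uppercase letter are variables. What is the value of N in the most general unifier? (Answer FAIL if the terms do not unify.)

Decompose op/2: op(op(V, V), c) = op(N, c),  branch(c, W, op(2, V)) = branch(c, X2, M).
Decompose op/2: op(V, V) = N,  c = c.
Bind N := op(V, V); substituting into the one remaining equation that mentions N gives: branch(Q, 2, branch(M, V, op(V, V))) = branch(V, Q, X2).
Delete trivial equation c = c.
Decompose branch/3: c = c,  W = X2,  op(2, V) = M.
Delete trivial equation c = c.
Bind W := X2; no other remaining equation mentions W.
Bind M := op(2, V); substituting into the remaining equation gives: branch(Q, 2, branch(op(2, V), V, op(V, V))) = branch(V, Q, X2).
Decompose branch/3: Q = V,  2 = Q,  branch(op(2, V), V, op(V, V)) = X2.
Bind Q := V; substituting into the one remaining equation that mentions Q gives: 2 = V.
Bind V := 2; substituting into the remaining equation gives: branch(op(2, 2), 2, op(2, 2)) = X2. Substituting into the earlier bindings gives N := op(2, 2), M := op(2, 2), Q := 2.
Bind X2 := branch(op(2, 2), 2, op(2, 2)). Substituting into the earlier binding gives W := branch(op(2, 2), 2, op(2, 2)).
MGU = { N -> op(2, 2), W -> branch(op(2, 2), 2, op(2, 2)), M -> op(2, 2), Q -> 2, V -> 2, X2 -> branch(op(2, 2), 2, op(2, 2)) }, so N -> op(2, 2).

op(2, 2)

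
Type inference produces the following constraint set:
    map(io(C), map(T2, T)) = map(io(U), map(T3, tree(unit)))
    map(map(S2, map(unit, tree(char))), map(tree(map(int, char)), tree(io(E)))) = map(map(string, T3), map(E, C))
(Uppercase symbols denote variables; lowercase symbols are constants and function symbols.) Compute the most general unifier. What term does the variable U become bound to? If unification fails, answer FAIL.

tree(io(tree(map(int, char))))

Decompose map/2: io(C) = io(U),  map(T2, T) = map(T3, tree(unit)).
Decompose io/1: C = U.
Bind C := U; substituting into the one remaining equation that mentions C gives: map(map(S2, map(unit, tree(char))), map(tree(map(int, char)), tree(io(E)))) = map(map(string, T3), map(E, U)).
Decompose map/2: T2 = T3,  T = tree(unit).
Bind T2 := T3; no other remaining equation mentions T2.
Bind T := tree(unit); no other remaining equation mentions T.
Decompose map/2: map(S2, map(unit, tree(char))) = map(string, T3),  map(tree(map(int, char)), tree(io(E))) = map(E, U).
Decompose map/2: S2 = string,  map(unit, tree(char)) = T3.
Bind S2 := string; no other remaining equation mentions S2.
Bind T3 := map(unit, tree(char)); no other remaining equation mentions T3. Substituting into the earlier binding gives T2 := map(unit, tree(char)).
Decompose map/2: tree(map(int, char)) = E,  tree(io(E)) = U.
Bind E := tree(map(int, char)); substituting into the remaining equation gives: tree(io(tree(map(int, char)))) = U.
Bind U := tree(io(tree(map(int, char)))). Substituting into the earlier binding gives C := tree(io(tree(map(int, char)))).
MGU = { C -> tree(io(tree(map(int, char)))), T2 -> map(unit, tree(char)), T -> tree(unit), S2 -> string, T3 -> map(unit, tree(char)), E -> tree(map(int, char)), U -> tree(io(tree(map(int, char)))) }, so U -> tree(io(tree(map(int, char)))).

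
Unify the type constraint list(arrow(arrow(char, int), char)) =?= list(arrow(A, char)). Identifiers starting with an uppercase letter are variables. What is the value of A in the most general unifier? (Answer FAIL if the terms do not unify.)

arrow(char, int)

Decompose list/1: arrow(arrow(char, int), char) =?= arrow(A, char).
Decompose arrow/2: arrow(char, int) =?= A,  char =?= char.
Bind A := arrow(char, int); no other remaining equation mentions A.
Delete trivial equation char =?= char.
MGU = { A -> arrow(char, int) }, so A -> arrow(char, int).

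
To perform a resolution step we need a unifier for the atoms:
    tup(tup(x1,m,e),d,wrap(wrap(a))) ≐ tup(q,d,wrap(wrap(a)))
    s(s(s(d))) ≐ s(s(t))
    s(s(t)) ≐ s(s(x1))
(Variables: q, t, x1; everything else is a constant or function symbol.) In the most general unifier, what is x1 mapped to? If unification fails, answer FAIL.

Decompose tup/3: tup(x1,m,e) ≐ q,  d ≐ d,  wrap(wrap(a)) ≐ wrap(wrap(a)).
Bind q := tup(x1,m,e); no other remaining equation mentions q.
Delete trivial equation d ≐ d.
Delete trivial equation wrap(wrap(a)) ≐ wrap(wrap(a)).
Decompose s/1: s(s(d)) ≐ s(t).
Decompose s/1: s(d) ≐ t.
Bind t := s(d); substituting into the remaining equation gives: s(s(s(d))) ≐ s(s(x1)).
Decompose s/1: s(s(d)) ≐ s(x1).
Decompose s/1: s(d) ≐ x1.
Bind x1 := s(d). Substituting into the earlier binding gives q := tup(s(d),m,e).
MGU = { q ↦ tup(s(d),m,e), t ↦ s(d), x1 ↦ s(d) }, so x1 ↦ s(d).

s(d)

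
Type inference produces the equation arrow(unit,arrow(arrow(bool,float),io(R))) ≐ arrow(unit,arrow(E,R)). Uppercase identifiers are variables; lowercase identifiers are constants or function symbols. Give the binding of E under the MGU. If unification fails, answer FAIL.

Decompose arrow/2: unit ≐ unit,  arrow(arrow(bool,float),io(R)) ≐ arrow(E,R).
Delete trivial equation unit ≐ unit.
Decompose arrow/2: arrow(bool,float) ≐ E,  io(R) ≐ R.
Bind E := arrow(bool,float); no other remaining equation mentions E.
Occurs check fails: R occurs in io(R); the equation R ≐ io(R) has no finite solution.

FAIL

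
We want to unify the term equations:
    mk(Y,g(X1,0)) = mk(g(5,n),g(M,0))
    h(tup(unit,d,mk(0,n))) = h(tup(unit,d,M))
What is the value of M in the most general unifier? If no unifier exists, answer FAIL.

Decompose mk/2: Y = g(5,n),  g(X1,0) = g(M,0).
Bind Y := g(5,n); no other remaining equation mentions Y.
Decompose g/2: X1 = M,  0 = 0.
Bind X1 := M; no other remaining equation mentions X1.
Delete trivial equation 0 = 0.
Decompose h/1: tup(unit,d,mk(0,n)) = tup(unit,d,M).
Decompose tup/3: unit = unit,  d = d,  mk(0,n) = M.
Delete trivial equation unit = unit.
Delete trivial equation d = d.
Bind M := mk(0,n). Substituting into the earlier binding gives X1 := mk(0,n).
MGU = { Y -> g(5,n), X1 -> mk(0,n), M -> mk(0,n) }, so M -> mk(0,n).

mk(0,n)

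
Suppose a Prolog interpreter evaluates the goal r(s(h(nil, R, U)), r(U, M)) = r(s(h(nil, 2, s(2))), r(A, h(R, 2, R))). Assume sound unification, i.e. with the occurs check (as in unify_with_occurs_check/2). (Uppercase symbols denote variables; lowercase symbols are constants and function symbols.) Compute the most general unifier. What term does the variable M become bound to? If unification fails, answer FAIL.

Decompose r/2: s(h(nil, R, U)) = s(h(nil, 2, s(2))),  r(U, M) = r(A, h(R, 2, R)).
Decompose s/1: h(nil, R, U) = h(nil, 2, s(2)).
Decompose h/3: nil = nil,  R = 2,  U = s(2).
Delete trivial equation nil = nil.
Bind R := 2; substituting into the one remaining equation that mentions R gives: r(U, M) = r(A, h(2, 2, 2)).
Bind U := s(2); substituting into the remaining equation gives: r(s(2), M) = r(A, h(2, 2, 2)).
Decompose r/2: s(2) = A,  M = h(2, 2, 2).
Bind A := s(2); no other remaining equation mentions A.
Bind M := h(2, 2, 2).
MGU = { R = 2, U = s(2), A = s(2), M = h(2, 2, 2) }, so M = h(2, 2, 2).

h(2, 2, 2)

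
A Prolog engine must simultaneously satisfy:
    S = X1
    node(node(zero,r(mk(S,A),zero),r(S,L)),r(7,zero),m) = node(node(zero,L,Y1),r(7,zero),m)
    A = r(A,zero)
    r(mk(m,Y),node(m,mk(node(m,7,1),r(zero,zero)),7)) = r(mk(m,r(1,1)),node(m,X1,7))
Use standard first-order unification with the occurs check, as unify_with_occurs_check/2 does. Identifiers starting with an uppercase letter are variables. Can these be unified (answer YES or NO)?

NO

Bind S := X1; substituting into the one remaining equation that mentions S gives: node(node(zero,r(mk(X1,A),zero),r(X1,L)),r(7,zero),m) = node(node(zero,L,Y1),r(7,zero),m).
Decompose node/3: node(zero,r(mk(X1,A),zero),r(X1,L)) = node(zero,L,Y1),  r(7,zero) = r(7,zero),  m = m.
Decompose node/3: zero = zero,  r(mk(X1,A),zero) = L,  r(X1,L) = Y1.
Delete trivial equation zero = zero.
Bind L := r(mk(X1,A),zero); substituting into the one remaining equation that mentions L gives: r(X1,r(mk(X1,A),zero)) = Y1.
Bind Y1 := r(X1,r(mk(X1,A),zero)); no other remaining equation mentions Y1.
Delete trivial equation r(7,zero) = r(7,zero).
Delete trivial equation m = m.
Occurs check fails: A occurs in r(A,zero); the equation A = r(A,zero) has no finite solution.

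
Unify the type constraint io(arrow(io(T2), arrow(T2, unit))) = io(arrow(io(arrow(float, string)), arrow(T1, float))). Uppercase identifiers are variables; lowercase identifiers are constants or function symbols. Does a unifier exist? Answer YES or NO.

NO

Decompose io/1: arrow(io(T2), arrow(T2, unit)) = arrow(io(arrow(float, string)), arrow(T1, float)).
Decompose arrow/2: io(T2) = io(arrow(float, string)),  arrow(T2, unit) = arrow(T1, float).
Decompose io/1: T2 = arrow(float, string).
Bind T2 := arrow(float, string); substituting into the remaining equation gives: arrow(arrow(float, string), unit) = arrow(T1, float).
Decompose arrow/2: arrow(float, string) = T1,  unit = float.
Bind T1 := arrow(float, string); no other remaining equation mentions T1.
Clash: constants unit and float differ; no unifier exists.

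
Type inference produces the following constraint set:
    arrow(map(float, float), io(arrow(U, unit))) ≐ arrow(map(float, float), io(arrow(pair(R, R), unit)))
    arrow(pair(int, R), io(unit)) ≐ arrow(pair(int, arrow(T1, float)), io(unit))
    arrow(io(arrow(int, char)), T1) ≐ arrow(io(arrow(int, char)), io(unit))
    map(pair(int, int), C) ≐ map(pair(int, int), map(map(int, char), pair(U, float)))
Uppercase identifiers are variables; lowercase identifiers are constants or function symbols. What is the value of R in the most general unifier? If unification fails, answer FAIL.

Decompose arrow/2: map(float, float) ≐ map(float, float),  io(arrow(U, unit)) ≐ io(arrow(pair(R, R), unit)).
Delete trivial equation map(float, float) ≐ map(float, float).
Decompose io/1: arrow(U, unit) ≐ arrow(pair(R, R), unit).
Decompose arrow/2: U ≐ pair(R, R),  unit ≐ unit.
Bind U := pair(R, R); substituting into the one remaining equation that mentions U gives: map(pair(int, int), C) ≐ map(pair(int, int), map(map(int, char), pair(pair(R, R), float))).
Delete trivial equation unit ≐ unit.
Decompose arrow/2: pair(int, R) ≐ pair(int, arrow(T1, float)),  io(unit) ≐ io(unit).
Decompose pair/2: int ≐ int,  R ≐ arrow(T1, float).
Delete trivial equation int ≐ int.
Bind R := arrow(T1, float); substituting into the one remaining equation that mentions R gives: map(pair(int, int), C) ≐ map(pair(int, int), map(map(int, char), pair(pair(arrow(T1, float), arrow(T1, float)), float))). Substituting into the earlier binding gives U := pair(arrow(T1, float), arrow(T1, float)).
Delete trivial equation io(unit) ≐ io(unit).
Decompose arrow/2: io(arrow(int, char)) ≐ io(arrow(int, char)),  T1 ≐ io(unit).
Delete trivial equation io(arrow(int, char)) ≐ io(arrow(int, char)).
Bind T1 := io(unit); substituting into the remaining equation gives: map(pair(int, int), C) ≐ map(pair(int, int), map(map(int, char), pair(pair(arrow(io(unit), float), arrow(io(unit), float)), float))). Substituting into the earlier bindings gives U := pair(arrow(io(unit), float), arrow(io(unit), float)), R := arrow(io(unit), float).
Decompose map/2: pair(int, int) ≐ pair(int, int),  C ≐ map(map(int, char), pair(pair(arrow(io(unit), float), arrow(io(unit), float)), float)).
Delete trivial equation pair(int, int) ≐ pair(int, int).
Bind C := map(map(int, char), pair(pair(arrow(io(unit), float), arrow(io(unit), float)), float)).
MGU = { U := pair(arrow(io(unit), float), arrow(io(unit), float)), R := arrow(io(unit), float), T1 := io(unit), C := map(map(int, char), pair(pair(arrow(io(unit), float), arrow(io(unit), float)), float)) }, so R := arrow(io(unit), float).

arrow(io(unit), float)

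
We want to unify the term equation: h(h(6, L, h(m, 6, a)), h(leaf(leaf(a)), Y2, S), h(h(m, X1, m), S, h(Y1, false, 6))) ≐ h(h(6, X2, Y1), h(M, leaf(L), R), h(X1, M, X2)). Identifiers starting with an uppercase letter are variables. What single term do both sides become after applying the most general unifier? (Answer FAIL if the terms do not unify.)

Decompose h/3: h(6, L, h(m, 6, a)) ≐ h(6, X2, Y1),  h(leaf(leaf(a)), Y2, S) ≐ h(M, leaf(L), R),  h(h(m, X1, m), S, h(Y1, false, 6)) ≐ h(X1, M, X2).
Decompose h/3: 6 ≐ 6,  L ≐ X2,  h(m, 6, a) ≐ Y1.
Delete trivial equation 6 ≐ 6.
Bind L := X2; substituting into the one remaining equation that mentions L gives: h(leaf(leaf(a)), Y2, S) ≐ h(M, leaf(X2), R).
Bind Y1 := h(m, 6, a); substituting into the one remaining equation that mentions Y1 gives: h(h(m, X1, m), S, h(h(m, 6, a), false, 6)) ≐ h(X1, M, X2).
Decompose h/3: leaf(leaf(a)) ≐ M,  Y2 ≐ leaf(X2),  S ≐ R.
Bind M := leaf(leaf(a)); substituting into the one remaining equation that mentions M gives: h(h(m, X1, m), S, h(h(m, 6, a), false, 6)) ≐ h(X1, leaf(leaf(a)), X2).
Bind Y2 := leaf(X2); no other remaining equation mentions Y2.
Bind S := R; substituting into the remaining equation gives: h(h(m, X1, m), R, h(h(m, 6, a), false, 6)) ≐ h(X1, leaf(leaf(a)), X2).
Decompose h/3: h(m, X1, m) ≐ X1,  R ≐ leaf(leaf(a)),  h(h(m, 6, a), false, 6) ≐ X2.
Occurs check fails: X1 occurs in h(m, X1, m); the equation X1 ≐ h(m, X1, m) has no finite solution.

FAIL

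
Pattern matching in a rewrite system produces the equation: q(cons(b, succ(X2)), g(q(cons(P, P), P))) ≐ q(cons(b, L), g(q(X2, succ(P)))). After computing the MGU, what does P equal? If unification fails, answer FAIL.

Decompose q/2: cons(b, succ(X2)) ≐ cons(b, L),  g(q(cons(P, P), P)) ≐ g(q(X2, succ(P))).
Decompose cons/2: b ≐ b,  succ(X2) ≐ L.
Delete trivial equation b ≐ b.
Bind L := succ(X2); no other remaining equation mentions L.
Decompose g/1: q(cons(P, P), P) ≐ q(X2, succ(P)).
Decompose q/2: cons(P, P) ≐ X2,  P ≐ succ(P).
Bind X2 := cons(P, P); no other remaining equation mentions X2. Substituting into the earlier binding gives L := succ(cons(P, P)).
Occurs check fails: P occurs in succ(P); the equation P ≐ succ(P) has no finite solution.

FAIL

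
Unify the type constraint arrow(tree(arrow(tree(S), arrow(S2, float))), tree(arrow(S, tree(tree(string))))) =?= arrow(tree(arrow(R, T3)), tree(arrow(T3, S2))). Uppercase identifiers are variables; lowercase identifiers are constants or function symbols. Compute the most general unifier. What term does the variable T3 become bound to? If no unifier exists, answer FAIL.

arrow(tree(tree(string)), float)

Decompose arrow/2: tree(arrow(tree(S), arrow(S2, float))) =?= tree(arrow(R, T3)),  tree(arrow(S, tree(tree(string)))) =?= tree(arrow(T3, S2)).
Decompose tree/1: arrow(tree(S), arrow(S2, float)) =?= arrow(R, T3).
Decompose arrow/2: tree(S) =?= R,  arrow(S2, float) =?= T3.
Bind R := tree(S); no other remaining equation mentions R.
Bind T3 := arrow(S2, float); substituting into the remaining equation gives: tree(arrow(S, tree(tree(string)))) =?= tree(arrow(arrow(S2, float), S2)).
Decompose tree/1: arrow(S, tree(tree(string))) =?= arrow(arrow(S2, float), S2).
Decompose arrow/2: S =?= arrow(S2, float),  tree(tree(string)) =?= S2.
Bind S := arrow(S2, float); no other remaining equation mentions S. Substituting into the earlier binding gives R := tree(arrow(S2, float)).
Bind S2 := tree(tree(string)). Substituting into the earlier bindings gives R := tree(arrow(tree(tree(string)), float)), T3 := arrow(tree(tree(string)), float), S := arrow(tree(tree(string)), float).
MGU = { R -> tree(arrow(tree(tree(string)), float)), T3 -> arrow(tree(tree(string)), float), S -> arrow(tree(tree(string)), float), S2 -> tree(tree(string)) }, so T3 -> arrow(tree(tree(string)), float).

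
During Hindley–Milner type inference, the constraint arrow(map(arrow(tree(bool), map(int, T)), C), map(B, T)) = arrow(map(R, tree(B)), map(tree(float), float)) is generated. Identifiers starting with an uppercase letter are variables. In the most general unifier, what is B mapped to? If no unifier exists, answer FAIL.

Decompose arrow/2: map(arrow(tree(bool), map(int, T)), C) = map(R, tree(B)),  map(B, T) = map(tree(float), float).
Decompose map/2: arrow(tree(bool), map(int, T)) = R,  C = tree(B).
Bind R := arrow(tree(bool), map(int, T)); no other remaining equation mentions R.
Bind C := tree(B); no other remaining equation mentions C.
Decompose map/2: B = tree(float),  T = float.
Bind B := tree(float); no other remaining equation mentions B. Substituting into the earlier binding gives C := tree(tree(float)).
Bind T := float. Substituting into the earlier binding gives R := arrow(tree(bool), map(int, float)).
MGU = { R ↦ arrow(tree(bool), map(int, float)), C ↦ tree(tree(float)), B ↦ tree(float), T ↦ float }, so B ↦ tree(float).

tree(float)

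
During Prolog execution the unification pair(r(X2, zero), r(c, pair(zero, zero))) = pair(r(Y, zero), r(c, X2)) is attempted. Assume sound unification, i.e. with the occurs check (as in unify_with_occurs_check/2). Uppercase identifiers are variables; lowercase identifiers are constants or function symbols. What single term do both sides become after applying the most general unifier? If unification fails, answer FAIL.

Decompose pair/2: r(X2, zero) = r(Y, zero),  r(c, pair(zero, zero)) = r(c, X2).
Decompose r/2: X2 = Y,  zero = zero.
Bind X2 := Y; substituting into the one remaining equation that mentions X2 gives: r(c, pair(zero, zero)) = r(c, Y).
Delete trivial equation zero = zero.
Decompose r/2: c = c,  pair(zero, zero) = Y.
Delete trivial equation c = c.
Bind Y := pair(zero, zero). Substituting into the earlier binding gives X2 := pair(zero, zero).
Applying the MGU to either side gives pair(r(pair(zero, zero), zero), r(c, pair(zero, zero))).

pair(r(pair(zero, zero), zero), r(c, pair(zero, zero)))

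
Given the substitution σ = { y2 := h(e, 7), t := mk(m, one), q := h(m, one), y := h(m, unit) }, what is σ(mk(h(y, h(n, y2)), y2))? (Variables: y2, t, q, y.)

Replace each occurrence of y2 with h(e, 7).
Replace each occurrence of y with h(m, unit).
Result: mk(h(h(m, unit), h(n, h(e, 7))), h(e, 7)).

mk(h(h(m, unit), h(n, h(e, 7))), h(e, 7))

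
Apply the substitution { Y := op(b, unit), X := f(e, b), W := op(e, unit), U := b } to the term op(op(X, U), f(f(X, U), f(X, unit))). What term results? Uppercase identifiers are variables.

Replace each occurrence of X with f(e, b).
Replace each occurrence of U with b.
Result: op(op(f(e, b), b), f(f(f(e, b), b), f(f(e, b), unit))).

op(op(f(e, b), b), f(f(f(e, b), b), f(f(e, b), unit)))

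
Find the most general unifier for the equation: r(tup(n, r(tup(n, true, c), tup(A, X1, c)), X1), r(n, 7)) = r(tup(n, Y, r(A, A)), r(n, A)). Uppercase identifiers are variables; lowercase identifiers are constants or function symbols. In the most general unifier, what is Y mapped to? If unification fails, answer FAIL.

r(tup(n, true, c), tup(7, r(7, 7), c))

Decompose r/2: tup(n, r(tup(n, true, c), tup(A, X1, c)), X1) = tup(n, Y, r(A, A)),  r(n, 7) = r(n, A).
Decompose tup/3: n = n,  r(tup(n, true, c), tup(A, X1, c)) = Y,  X1 = r(A, A).
Delete trivial equation n = n.
Bind Y := r(tup(n, true, c), tup(A, X1, c)); no other remaining equation mentions Y.
Bind X1 := r(A, A); no other remaining equation mentions X1. Substituting into the earlier binding gives Y := r(tup(n, true, c), tup(A, r(A, A), c)).
Decompose r/2: n = n,  7 = A.
Delete trivial equation n = n.
Bind A := 7. Substituting into the earlier bindings gives Y := r(tup(n, true, c), tup(7, r(7, 7), c)), X1 := r(7, 7).
MGU = { Y := r(tup(n, true, c), tup(7, r(7, 7), c)), X1 := r(7, 7), A := 7 }, so Y := r(tup(n, true, c), tup(7, r(7, 7), c)).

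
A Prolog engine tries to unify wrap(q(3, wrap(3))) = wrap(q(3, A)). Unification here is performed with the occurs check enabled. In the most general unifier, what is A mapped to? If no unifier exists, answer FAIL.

Decompose wrap/1: q(3, wrap(3)) = q(3, A).
Decompose q/2: 3 = 3,  wrap(3) = A.
Delete trivial equation 3 = 3.
Bind A := wrap(3).
MGU = { A -> wrap(3) }, so A -> wrap(3).

wrap(3)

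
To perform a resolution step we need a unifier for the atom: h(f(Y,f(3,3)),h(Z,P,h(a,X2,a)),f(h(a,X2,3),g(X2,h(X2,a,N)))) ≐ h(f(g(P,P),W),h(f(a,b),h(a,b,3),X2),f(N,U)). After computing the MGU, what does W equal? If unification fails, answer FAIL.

Decompose h/3: f(Y,f(3,3)) ≐ f(g(P,P),W),  h(Z,P,h(a,X2,a)) ≐ h(f(a,b),h(a,b,3),X2),  f(h(a,X2,3),g(X2,h(X2,a,N))) ≐ f(N,U).
Decompose f/2: Y ≐ g(P,P),  f(3,3) ≐ W.
Bind Y := g(P,P); no other remaining equation mentions Y.
Bind W := f(3,3); no other remaining equation mentions W.
Decompose h/3: Z ≐ f(a,b),  P ≐ h(a,b,3),  h(a,X2,a) ≐ X2.
Bind Z := f(a,b); no other remaining equation mentions Z.
Bind P := h(a,b,3); no other remaining equation mentions P. Substituting into the earlier binding gives Y := g(h(a,b,3),h(a,b,3)).
Occurs check fails: X2 occurs in h(a,X2,a); the equation X2 ≐ h(a,X2,a) has no finite solution.

FAIL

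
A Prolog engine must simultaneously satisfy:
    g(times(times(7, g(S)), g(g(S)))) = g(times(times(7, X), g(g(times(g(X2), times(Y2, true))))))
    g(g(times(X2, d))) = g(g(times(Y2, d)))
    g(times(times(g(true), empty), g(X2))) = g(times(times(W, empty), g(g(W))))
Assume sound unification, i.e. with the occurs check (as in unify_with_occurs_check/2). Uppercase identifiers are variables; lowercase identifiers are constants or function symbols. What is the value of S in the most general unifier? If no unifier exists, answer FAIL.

times(g(g(g(true))), times(g(g(true)), true))

Decompose g/1: times(times(7, g(S)), g(g(S))) = times(times(7, X), g(g(times(g(X2), times(Y2, true))))).
Decompose times/2: times(7, g(S)) = times(7, X),  g(g(S)) = g(g(times(g(X2), times(Y2, true)))).
Decompose times/2: 7 = 7,  g(S) = X.
Delete trivial equation 7 = 7.
Bind X := g(S); no other remaining equation mentions X.
Decompose g/1: g(S) = g(times(g(X2), times(Y2, true))).
Decompose g/1: S = times(g(X2), times(Y2, true)).
Bind S := times(g(X2), times(Y2, true)); no other remaining equation mentions S. Substituting into the earlier binding gives X := g(times(g(X2), times(Y2, true))).
Decompose g/1: g(times(X2, d)) = g(times(Y2, d)).
Decompose g/1: times(X2, d) = times(Y2, d).
Decompose times/2: X2 = Y2,  d = d.
Bind X2 := Y2; substituting into the one remaining equation that mentions X2 gives: g(times(times(g(true), empty), g(Y2))) = g(times(times(W, empty), g(g(W)))). Substituting into the earlier bindings gives X := g(times(g(Y2), times(Y2, true))), S := times(g(Y2), times(Y2, true)).
Delete trivial equation d = d.
Decompose g/1: times(times(g(true), empty), g(Y2)) = times(times(W, empty), g(g(W))).
Decompose times/2: times(g(true), empty) = times(W, empty),  g(Y2) = g(g(W)).
Decompose times/2: g(true) = W,  empty = empty.
Bind W := g(true); substituting into the one remaining equation that mentions W gives: g(Y2) = g(g(g(true))).
Delete trivial equation empty = empty.
Decompose g/1: Y2 = g(g(true)).
Bind Y2 := g(g(true)). Substituting into the earlier bindings gives X := g(times(g(g(g(true))), times(g(g(true)), true))), S := times(g(g(g(true))), times(g(g(true)), true)), X2 := g(g(true)).
MGU = { X -> g(times(g(g(g(true))), times(g(g(true)), true))), S -> times(g(g(g(true))), times(g(g(true)), true)), X2 -> g(g(true)), W -> g(true), Y2 -> g(g(true)) }, so S -> times(g(g(g(true))), times(g(g(true)), true)).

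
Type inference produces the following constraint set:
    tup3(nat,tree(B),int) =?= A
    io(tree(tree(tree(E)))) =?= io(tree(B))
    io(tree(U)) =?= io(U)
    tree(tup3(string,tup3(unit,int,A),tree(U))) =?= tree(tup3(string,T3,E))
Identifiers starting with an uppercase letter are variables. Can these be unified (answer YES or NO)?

Bind A := tup3(nat,tree(B),int); substituting into the one remaining equation that mentions A gives: tree(tup3(string,tup3(unit,int,tup3(nat,tree(B),int)),tree(U))) =?= tree(tup3(string,T3,E)).
Decompose io/1: tree(tree(tree(E))) =?= tree(B).
Decompose tree/1: tree(tree(E)) =?= B.
Bind B := tree(tree(E)); substituting into the one remaining equation that mentions B gives: tree(tup3(string,tup3(unit,int,tup3(nat,tree(tree(tree(E))),int)),tree(U))) =?= tree(tup3(string,T3,E)). Substituting into the earlier binding gives A := tup3(nat,tree(tree(tree(E))),int).
Decompose io/1: tree(U) =?= U.
Occurs check fails: U occurs in tree(U); the equation U =?= tree(U) has no finite solution.

NO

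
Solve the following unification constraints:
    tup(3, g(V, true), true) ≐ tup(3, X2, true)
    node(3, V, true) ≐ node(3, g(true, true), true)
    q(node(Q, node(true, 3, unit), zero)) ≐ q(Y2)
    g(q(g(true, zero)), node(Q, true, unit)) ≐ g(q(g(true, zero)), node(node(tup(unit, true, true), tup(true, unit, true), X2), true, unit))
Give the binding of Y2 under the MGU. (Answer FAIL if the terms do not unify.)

node(node(tup(unit, true, true), tup(true, unit, true), g(g(true, true), true)), node(true, 3, unit), zero)

Decompose tup/3: 3 ≐ 3,  g(V, true) ≐ X2,  true ≐ true.
Delete trivial equation 3 ≐ 3.
Bind X2 := g(V, true); substituting into the one remaining equation that mentions X2 gives: g(q(g(true, zero)), node(Q, true, unit)) ≐ g(q(g(true, zero)), node(node(tup(unit, true, true), tup(true, unit, true), g(V, true)), true, unit)).
Delete trivial equation true ≐ true.
Decompose node/3: 3 ≐ 3,  V ≐ g(true, true),  true ≐ true.
Delete trivial equation 3 ≐ 3.
Bind V := g(true, true); substituting into the one remaining equation that mentions V gives: g(q(g(true, zero)), node(Q, true, unit)) ≐ g(q(g(true, zero)), node(node(tup(unit, true, true), tup(true, unit, true), g(g(true, true), true)), true, unit)). Substituting into the earlier binding gives X2 := g(g(true, true), true).
Delete trivial equation true ≐ true.
Decompose q/1: node(Q, node(true, 3, unit), zero) ≐ Y2.
Bind Y2 := node(Q, node(true, 3, unit), zero); no other remaining equation mentions Y2.
Decompose g/2: q(g(true, zero)) ≐ q(g(true, zero)),  node(Q, true, unit) ≐ node(node(tup(unit, true, true), tup(true, unit, true), g(g(true, true), true)), true, unit).
Delete trivial equation q(g(true, zero)) ≐ q(g(true, zero)).
Decompose node/3: Q ≐ node(tup(unit, true, true), tup(true, unit, true), g(g(true, true), true)),  true ≐ true,  unit ≐ unit.
Bind Q := node(tup(unit, true, true), tup(true, unit, true), g(g(true, true), true)); no other remaining equation mentions Q. Substituting into the earlier binding gives Y2 := node(node(tup(unit, true, true), tup(true, unit, true), g(g(true, true), true)), node(true, 3, unit), zero).
Delete trivial equation true ≐ true.
Delete trivial equation unit ≐ unit.
MGU = { X2 ↦ g(g(true, true), true), V ↦ g(true, true), Y2 ↦ node(node(tup(unit, true, true), tup(true, unit, true), g(g(true, true), true)), node(true, 3, unit), zero), Q ↦ node(tup(unit, true, true), tup(true, unit, true), g(g(true, true), true)) }, so Y2 ↦ node(node(tup(unit, true, true), tup(true, unit, true), g(g(true, true), true)), node(true, 3, unit), zero).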